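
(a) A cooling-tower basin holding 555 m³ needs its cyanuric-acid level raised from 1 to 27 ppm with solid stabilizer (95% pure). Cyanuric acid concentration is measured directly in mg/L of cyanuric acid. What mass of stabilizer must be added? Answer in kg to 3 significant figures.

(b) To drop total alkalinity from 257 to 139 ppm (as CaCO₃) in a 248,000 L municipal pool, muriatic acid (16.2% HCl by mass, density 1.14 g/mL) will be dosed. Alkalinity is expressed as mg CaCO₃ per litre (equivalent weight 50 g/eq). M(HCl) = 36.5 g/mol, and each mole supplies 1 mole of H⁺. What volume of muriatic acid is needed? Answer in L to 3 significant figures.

(a) Volume: 555 m³ = 555,000 L.
(a) CYA to add: (27 − 1) = 26 mg/L × 555,000 L = 14,430 g cyanuric acid.
(a) At 95% purity: 14,430 / 0.95 = 15,190 g product.

(b) Alkalinity to neutralize: (257 − 139) = 118 mg/L as CaCO₃ × 248,000 L = 29,260 g as CaCO₃.
(b) Equivalents of H⁺ required: 29,260 ÷ 50 g/eq = 585.3 eq = 585.3 mol HCl.
(b) Mass of HCl: 585.3 × 36.5 = 21,360 g.
(b) Mass of 16.2% solution: 21,360 / 0.162 = 131,900 g.
(b) Volume: 131,900 g ÷ 1.14 g/mL = 115,700 mL.

(a) 15.2 kg; (b) 116 L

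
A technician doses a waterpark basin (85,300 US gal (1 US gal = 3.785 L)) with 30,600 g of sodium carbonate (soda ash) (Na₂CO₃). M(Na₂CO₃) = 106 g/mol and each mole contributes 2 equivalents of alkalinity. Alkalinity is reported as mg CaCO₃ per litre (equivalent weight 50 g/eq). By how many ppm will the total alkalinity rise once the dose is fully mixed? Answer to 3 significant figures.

89.4 ppm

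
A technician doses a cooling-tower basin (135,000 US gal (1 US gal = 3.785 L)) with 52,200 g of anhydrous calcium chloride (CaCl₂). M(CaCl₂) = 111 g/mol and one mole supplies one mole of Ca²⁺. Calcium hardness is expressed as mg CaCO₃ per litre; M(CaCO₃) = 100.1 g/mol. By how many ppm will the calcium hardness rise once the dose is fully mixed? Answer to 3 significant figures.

Volume: 135,000 US gal × 3.785 L/gal = 510,975 L.
Moles of Ca²⁺: 52,200 g ÷ 111 g/mol = 470.3 mol.
As CaCO₃: 470.3 mol × 100.1 g/mol = 47,070 g.
Rise: 47,070 g / 510,975 L × 1000 = 92.13 mg/L.

92.1 ppm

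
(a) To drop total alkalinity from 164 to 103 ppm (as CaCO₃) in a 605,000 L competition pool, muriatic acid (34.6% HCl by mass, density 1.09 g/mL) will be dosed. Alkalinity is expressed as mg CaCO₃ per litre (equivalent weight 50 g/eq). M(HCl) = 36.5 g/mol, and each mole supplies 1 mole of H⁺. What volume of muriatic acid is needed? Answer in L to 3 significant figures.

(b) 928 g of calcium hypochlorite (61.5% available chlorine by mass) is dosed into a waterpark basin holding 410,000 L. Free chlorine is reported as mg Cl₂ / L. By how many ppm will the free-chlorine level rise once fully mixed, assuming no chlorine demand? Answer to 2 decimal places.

(a) 71.4 L; (b) 1.39 ppm

(a) Alkalinity to neutralize: (164 − 103) = 61 mg/L as CaCO₃ × 605,000 L = 36,900 g as CaCO₃.
(a) Equivalents of H⁺ required: 36,900 ÷ 50 g/eq = 738.1 eq = 738.1 mol HCl.
(a) Mass of HCl: 738.1 × 36.5 = 26,940 g.
(a) Mass of 34.6% solution: 26,940 / 0.346 = 77,860 g.
(a) Volume: 77,860 g ÷ 1.09 g/mL = 71,430 mL.

(b) Available chlorine delivered: 928 g × 0.615 = 570.7 g as Cl₂.
(b) Concentration rise: 570.7 g / 410,000 L = 1.392 mg/L = 1.39 ppm.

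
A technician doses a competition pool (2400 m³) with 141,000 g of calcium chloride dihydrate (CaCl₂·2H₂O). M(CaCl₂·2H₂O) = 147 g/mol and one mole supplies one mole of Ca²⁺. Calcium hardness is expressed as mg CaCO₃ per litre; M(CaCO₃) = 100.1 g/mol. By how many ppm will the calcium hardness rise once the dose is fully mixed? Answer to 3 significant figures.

Volume: 2400 m³ = 2,400,000 L.
Moles of Ca²⁺: 141,000 g ÷ 147 g/mol = 959.2 mol.
As CaCO₃: 959.2 mol × 100.1 g/mol = 96,010 g.
Rise: 96,010 g / 2,400,000 L × 1000 = 40.01 mg/L.

40.0 ppm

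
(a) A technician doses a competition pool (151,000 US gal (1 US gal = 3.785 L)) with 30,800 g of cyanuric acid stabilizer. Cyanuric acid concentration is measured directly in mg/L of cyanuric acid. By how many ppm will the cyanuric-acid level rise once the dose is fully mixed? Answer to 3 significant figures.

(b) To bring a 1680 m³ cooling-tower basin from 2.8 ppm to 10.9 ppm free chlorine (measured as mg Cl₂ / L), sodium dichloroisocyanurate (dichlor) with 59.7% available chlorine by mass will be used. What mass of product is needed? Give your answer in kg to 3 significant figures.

(a) Volume: 151,000 US gal × 3.785 L/gal = 571,535 L.
(a) Rise: 30,800 g / 571,535 L × 1000 = 53.89 mg/L.

(b) Volume: 1680 m³ = 1,680,000 L.
(b) Chlorine deficit: 10.9 − 2.8 = 8.1 ppm = 8.1 mg/L as Cl₂.
(b) Cl₂ equivalent needed: 8.1 mg/L × 1,680,000 L = 13,610,000 mg = 13,610 g.
(b) Product at 59.7% available chlorine: 13,610 / 0.597 = 22,790 g.

(a) 53.9 ppm; (b) 22.8 kg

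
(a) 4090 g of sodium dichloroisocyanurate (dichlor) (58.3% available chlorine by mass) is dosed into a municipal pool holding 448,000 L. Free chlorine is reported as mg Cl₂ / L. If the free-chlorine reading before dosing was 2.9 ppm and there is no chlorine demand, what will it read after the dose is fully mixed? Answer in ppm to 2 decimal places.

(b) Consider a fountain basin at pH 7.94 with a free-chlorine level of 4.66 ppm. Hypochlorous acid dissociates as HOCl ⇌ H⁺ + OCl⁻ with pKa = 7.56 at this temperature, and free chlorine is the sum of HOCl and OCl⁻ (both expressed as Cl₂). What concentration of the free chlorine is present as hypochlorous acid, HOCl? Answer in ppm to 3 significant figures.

(a) 8.22 ppm; (b) 1.37 ppm

(a) Available chlorine delivered: 4090 g × 0.583 = 2384 g as Cl₂.
(a) Concentration rise: 2384 g / 448,000 L = 5.322 mg/L = 5.32 ppm.
(a) Final FC: 2.9 + 5.32 = 8.22 ppm.

(b) [OCl⁻]/[HOCl] = 10^(pH − pKa) = 10^(7.94 − 7.56) = 10^0.38 = 2.399.
(b) Fraction as HOCl = 1 / (1 + 2.399) = 0.2942.
(b) HOCl = 0.2942 × 4.66 ppm = 1.371 ppm.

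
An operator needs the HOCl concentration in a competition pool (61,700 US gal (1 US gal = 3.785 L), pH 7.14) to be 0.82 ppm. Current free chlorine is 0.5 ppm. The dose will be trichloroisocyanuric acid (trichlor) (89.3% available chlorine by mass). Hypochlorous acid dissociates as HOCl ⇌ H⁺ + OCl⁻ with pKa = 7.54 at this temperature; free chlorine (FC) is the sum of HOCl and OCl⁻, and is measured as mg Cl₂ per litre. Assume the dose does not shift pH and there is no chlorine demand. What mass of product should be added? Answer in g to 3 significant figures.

169 g

Volume: 61,700 US gal × 3.785 L/gal = 233,534 L.
[OCl⁻]/[HOCl] = 10^(pH − pKa) = 10^(7.14 − 7.54) = 0.3981; fraction as HOCl = 1/(1 + 0.3981) = 0.7153.
Free chlorine required for 0.82 ppm HOCl: 0.82 / 0.7153 = 1.146 ppm.
FC to add: 1.146 − 0.5 = 0.6464 mg/L as Cl₂.
Cl₂ equivalent: 0.6464 mg/L × 233,534 L = 151 g.
Product at 89.3% available Cl: 151 / 0.893 = 169.1 g.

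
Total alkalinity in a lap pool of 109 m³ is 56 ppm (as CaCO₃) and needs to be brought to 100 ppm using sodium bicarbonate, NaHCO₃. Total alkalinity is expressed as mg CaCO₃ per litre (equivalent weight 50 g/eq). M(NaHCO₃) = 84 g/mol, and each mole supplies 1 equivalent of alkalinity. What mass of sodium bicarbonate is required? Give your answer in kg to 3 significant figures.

Volume: 109 m³ = 109,000 L.
Alkalinity to add: (100 − 56) = 44 mg/L as CaCO₃ × 109,000 L = 4796 g as CaCO₃.
Equivalents: 4796 g ÷ 50 g/eq = 95.92 eq.
NaHCO₃ supplies 1 eq per mole → 95.92 mol.
Mass: 95.92 mol × 84 g/mol = 8057 g.

8.06 kg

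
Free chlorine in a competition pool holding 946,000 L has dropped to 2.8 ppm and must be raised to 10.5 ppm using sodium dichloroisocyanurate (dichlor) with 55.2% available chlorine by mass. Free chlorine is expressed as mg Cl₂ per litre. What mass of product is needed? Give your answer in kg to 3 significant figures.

13.2 kg

Chlorine deficit: 10.5 − 2.8 = 7.7 ppm = 7.7 mg/L as Cl₂.
Cl₂ equivalent needed: 7.7 mg/L × 946,000 L = 7,284,000 mg = 7284 g.
Product at 55.2% available chlorine: 7284 / 0.552 = 13,200 g.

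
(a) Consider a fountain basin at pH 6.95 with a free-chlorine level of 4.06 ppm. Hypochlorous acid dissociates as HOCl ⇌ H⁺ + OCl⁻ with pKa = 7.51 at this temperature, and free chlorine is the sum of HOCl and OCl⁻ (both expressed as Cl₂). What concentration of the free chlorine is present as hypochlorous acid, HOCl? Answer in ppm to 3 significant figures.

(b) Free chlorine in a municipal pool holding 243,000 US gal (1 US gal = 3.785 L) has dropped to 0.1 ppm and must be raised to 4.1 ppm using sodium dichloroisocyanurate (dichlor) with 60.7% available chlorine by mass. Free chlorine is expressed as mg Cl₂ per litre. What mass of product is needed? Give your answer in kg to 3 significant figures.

(a) 3.18 ppm; (b) 6.06 kg

(a) [OCl⁻]/[HOCl] = 10^(pH − pKa) = 10^(6.95 − 7.51) = 10^-0.56 = 0.2754.
(a) Fraction as HOCl = 1 / (1 + 0.2754) = 0.7841.
(a) HOCl = 0.7841 × 4.06 ppm = 3.183 ppm.

(b) Volume: 243,000 US gal × 3.785 L/gal = 919,755 L.
(b) Chlorine deficit: 4.1 − 0.1 = 4 ppm = 4 mg/L as Cl₂.
(b) Cl₂ equivalent needed: 4 mg/L × 919,755 L = 3,679,000 mg = 3679 g.
(b) Product at 60.7% available chlorine: 3679 / 0.607 = 6061 g.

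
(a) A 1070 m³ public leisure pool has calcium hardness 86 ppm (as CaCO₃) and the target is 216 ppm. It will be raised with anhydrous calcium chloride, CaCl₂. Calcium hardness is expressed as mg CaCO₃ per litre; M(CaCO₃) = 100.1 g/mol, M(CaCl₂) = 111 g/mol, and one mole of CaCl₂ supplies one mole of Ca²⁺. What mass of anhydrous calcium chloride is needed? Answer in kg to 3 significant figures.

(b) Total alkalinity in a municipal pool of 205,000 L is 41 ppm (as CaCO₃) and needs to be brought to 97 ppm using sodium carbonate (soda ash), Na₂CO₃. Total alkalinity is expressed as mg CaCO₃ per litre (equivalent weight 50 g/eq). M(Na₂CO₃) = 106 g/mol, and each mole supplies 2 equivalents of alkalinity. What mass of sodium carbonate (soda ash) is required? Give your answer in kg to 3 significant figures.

(a) 154 kg; (b) 12.2 kg

(a) Volume: 1070 m³ = 1,070,000 L.
(a) Hardness to add: (216 − 86) = 130 mg/L as CaCO₃ × 1,070,000 L = 139,100 g as CaCO₃.
(a) Moles of Ca²⁺ (1 mol Ca²⁺ ≡ 1 mol CaCO₃): 139,100 / 100.1 g/mol = 1390 mol.
(a) Mass of CaCl₂: 1390 × 111 = 154,200 g.

(b) Alkalinity to add: (97 − 41) = 56 mg/L as CaCO₃ × 205,000 L = 11,480 g as CaCO₃.
(b) Equivalents: 11,480 g ÷ 50 g/eq = 229.6 eq.
(b) Each mole of Na₂CO₃ supplies 2 eq, so 229.6 / 2 = 114.8 mol.
(b) Mass: 114.8 mol × 106 g/mol = 12,170 g.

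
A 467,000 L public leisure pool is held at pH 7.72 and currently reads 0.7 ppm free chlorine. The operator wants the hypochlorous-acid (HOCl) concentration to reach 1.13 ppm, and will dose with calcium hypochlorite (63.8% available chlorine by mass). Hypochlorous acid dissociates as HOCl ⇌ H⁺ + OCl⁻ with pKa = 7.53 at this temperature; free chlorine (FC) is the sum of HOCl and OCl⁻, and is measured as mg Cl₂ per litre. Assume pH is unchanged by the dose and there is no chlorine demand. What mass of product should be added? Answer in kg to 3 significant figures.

[OCl⁻]/[HOCl] = 10^(pH − pKa) = 10^(7.72 − 7.53) = 1.549; fraction as HOCl = 1/(1 + 1.549) = 0.3923.
Free chlorine required for 1.13 ppm HOCl: 1.13 / 0.3923 = 2.88 ppm.
FC to add: 2.88 − 0.7 = 2.18 mg/L as Cl₂.
Cl₂ equivalent: 2.18 mg/L × 467,000 L = 1018 g.
Product at 63.8% available Cl: 1018 / 0.638 = 1596 g.

1.60 kg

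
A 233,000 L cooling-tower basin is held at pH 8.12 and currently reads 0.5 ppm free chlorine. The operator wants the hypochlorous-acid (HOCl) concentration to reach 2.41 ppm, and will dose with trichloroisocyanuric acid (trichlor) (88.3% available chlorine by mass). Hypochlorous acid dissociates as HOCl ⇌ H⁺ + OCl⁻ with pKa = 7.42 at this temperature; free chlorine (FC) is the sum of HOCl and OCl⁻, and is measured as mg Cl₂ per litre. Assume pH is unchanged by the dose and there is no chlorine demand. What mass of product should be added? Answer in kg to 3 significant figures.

3.69 kg

[OCl⁻]/[HOCl] = 10^(pH − pKa) = 10^(8.12 − 7.42) = 5.012; fraction as HOCl = 1/(1 + 5.012) = 0.1663.
Free chlorine required for 2.41 ppm HOCl: 2.41 / 0.1663 = 14.49 ppm.
FC to add: 14.49 − 0.5 = 13.99 mg/L as Cl₂.
Cl₂ equivalent: 13.99 mg/L × 233,000 L = 3259 g.
Product at 88.3% available Cl: 3259 / 0.883 = 3691 g.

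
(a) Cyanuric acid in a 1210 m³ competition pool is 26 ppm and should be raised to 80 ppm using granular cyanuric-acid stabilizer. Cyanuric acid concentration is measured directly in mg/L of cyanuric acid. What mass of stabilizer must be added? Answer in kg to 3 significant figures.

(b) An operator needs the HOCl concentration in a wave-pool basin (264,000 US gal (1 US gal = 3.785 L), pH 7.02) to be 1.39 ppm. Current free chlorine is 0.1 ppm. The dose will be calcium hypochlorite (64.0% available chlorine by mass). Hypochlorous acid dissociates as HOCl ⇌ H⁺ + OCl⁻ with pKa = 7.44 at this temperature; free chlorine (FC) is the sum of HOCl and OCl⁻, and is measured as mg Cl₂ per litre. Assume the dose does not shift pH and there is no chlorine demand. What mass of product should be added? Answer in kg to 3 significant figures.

(a) Volume: 1210 m³ = 1,210,000 L.
(a) CYA to add: (80 − 26) = 54 mg/L × 1,210,000 L = 65,340 g cyanuric acid.

(b) Volume: 264,000 US gal × 3.785 L/gal = 999,240 L.
(b) [OCl⁻]/[HOCl] = 10^(pH − pKa) = 10^(7.02 − 7.44) = 0.3802; fraction as HOCl = 1/(1 + 0.3802) = 0.7245.
(b) Free chlorine required for 1.39 ppm HOCl: 1.39 / 0.7245 = 1.918 ppm.
(b) FC to add: 1.918 − 0.1 = 1.818 mg/L as Cl₂.
(b) Cl₂ equivalent: 1.818 mg/L × 999,240 L = 1817 g.
(b) Product at 64.0% available Cl: 1817 / 0.64 = 2839 g.

(a) 65.3 kg; (b) 2.84 kg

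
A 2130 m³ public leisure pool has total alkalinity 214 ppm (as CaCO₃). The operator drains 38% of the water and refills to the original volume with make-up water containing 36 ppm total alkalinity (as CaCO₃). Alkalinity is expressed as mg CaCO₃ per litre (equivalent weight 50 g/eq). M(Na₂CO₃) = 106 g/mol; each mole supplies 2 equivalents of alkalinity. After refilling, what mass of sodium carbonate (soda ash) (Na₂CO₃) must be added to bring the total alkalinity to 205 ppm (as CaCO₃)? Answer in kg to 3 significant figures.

132 kg

Volume: 2130 m³ = 2,130,000 L.
After draining 38% and refilling: 214 × 0.62 + 36 × 0.38 = 146.36 ppm.
Deficit to target: 205 − 146.36 = 58.64 mg/L.
As CaCO₃: 58.64 mg/L × 2,130,000 L = 124,900 g; ÷ 50 g/eq ÷ 2 = 1249 mol Na₂CO₃.
Mass: 1249 × 106 = 132,400 g.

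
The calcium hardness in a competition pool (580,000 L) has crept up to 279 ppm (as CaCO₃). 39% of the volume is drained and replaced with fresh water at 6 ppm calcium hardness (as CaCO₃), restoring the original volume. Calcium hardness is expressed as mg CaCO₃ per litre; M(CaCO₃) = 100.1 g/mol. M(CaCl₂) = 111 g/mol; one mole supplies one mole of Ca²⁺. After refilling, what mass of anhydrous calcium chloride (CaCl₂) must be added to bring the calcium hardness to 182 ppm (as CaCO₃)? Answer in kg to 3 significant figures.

6.09 kg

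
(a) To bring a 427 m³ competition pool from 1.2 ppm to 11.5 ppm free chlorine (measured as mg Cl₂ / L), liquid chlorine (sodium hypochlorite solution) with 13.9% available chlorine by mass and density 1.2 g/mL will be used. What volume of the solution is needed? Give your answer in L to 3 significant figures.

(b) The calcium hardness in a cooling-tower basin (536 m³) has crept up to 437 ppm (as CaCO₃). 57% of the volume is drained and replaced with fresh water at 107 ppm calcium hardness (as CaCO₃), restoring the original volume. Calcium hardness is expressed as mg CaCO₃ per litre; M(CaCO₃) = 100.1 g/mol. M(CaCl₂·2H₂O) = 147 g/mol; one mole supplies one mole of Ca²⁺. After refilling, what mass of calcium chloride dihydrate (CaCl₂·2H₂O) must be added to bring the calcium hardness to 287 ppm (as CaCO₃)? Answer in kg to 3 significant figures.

(a) 26.4 L; (b) 30.0 kg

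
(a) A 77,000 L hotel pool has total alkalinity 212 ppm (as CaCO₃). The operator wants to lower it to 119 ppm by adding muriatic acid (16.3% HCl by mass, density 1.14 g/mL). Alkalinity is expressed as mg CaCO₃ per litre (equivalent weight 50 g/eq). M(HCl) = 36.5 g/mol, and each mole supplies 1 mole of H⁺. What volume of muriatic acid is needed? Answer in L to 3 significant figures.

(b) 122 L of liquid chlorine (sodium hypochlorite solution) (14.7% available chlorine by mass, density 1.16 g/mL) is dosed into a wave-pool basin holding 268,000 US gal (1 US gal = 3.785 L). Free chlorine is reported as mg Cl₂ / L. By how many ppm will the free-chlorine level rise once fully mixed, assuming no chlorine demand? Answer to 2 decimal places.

(a) Alkalinity to neutralize: (212 − 119) = 93 mg/L as CaCO₃ × 77,000 L = 7161 g as CaCO₃.
(a) Equivalents of H⁺ required: 7161 ÷ 50 g/eq = 143.2 eq = 143.2 mol HCl.
(a) Mass of HCl: 143.2 × 36.5 = 5228 g.
(a) Mass of 16.3% solution: 5228 / 0.163 = 32,070 g.
(a) Volume: 32,070 g ÷ 1.14 g/mL = 28,130 mL.

(b) Volume: 268,000 US gal × 3.785 L/gal = 1,014,380 L.
(b) Mass of solution: 122 L × 1000 mL/L × 1.16 g/mL = 141,500 g.
(b) Available chlorine delivered: 141,500 g × 0.147 = 20,800 g as Cl₂.
(b) Concentration rise: 20,800 g / 1,014,380 L = 20.51 mg/L = 20.51 ppm.

(a) 28.1 L; (b) 20.51 ppm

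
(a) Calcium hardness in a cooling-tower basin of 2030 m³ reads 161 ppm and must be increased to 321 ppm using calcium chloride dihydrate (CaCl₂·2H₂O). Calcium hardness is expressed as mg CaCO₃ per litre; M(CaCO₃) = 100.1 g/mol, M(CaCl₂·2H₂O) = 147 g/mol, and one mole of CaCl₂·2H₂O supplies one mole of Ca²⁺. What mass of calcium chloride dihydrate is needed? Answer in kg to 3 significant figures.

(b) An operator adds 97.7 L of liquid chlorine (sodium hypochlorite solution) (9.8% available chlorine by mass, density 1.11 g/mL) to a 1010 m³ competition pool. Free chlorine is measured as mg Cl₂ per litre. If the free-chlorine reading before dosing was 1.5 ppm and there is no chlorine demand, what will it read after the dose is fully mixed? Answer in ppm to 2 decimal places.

(a) 477 kg; (b) 12.02 ppm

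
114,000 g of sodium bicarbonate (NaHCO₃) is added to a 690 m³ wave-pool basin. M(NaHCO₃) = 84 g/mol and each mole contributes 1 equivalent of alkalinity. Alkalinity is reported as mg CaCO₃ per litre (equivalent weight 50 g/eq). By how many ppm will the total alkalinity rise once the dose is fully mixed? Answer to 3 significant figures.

Volume: 690 m³ = 690,000 L.
Moles of NaHCO₃: 114,000 g ÷ 84 g/mol = 1357 mol → 1357 eq of alkalinity.
As CaCO₃: 1357 eq × 50 g/eq = 67,860 g.
Rise: 67,860 g / 690,000 L × 1000 = 98.34 mg/L.

98.3 ppm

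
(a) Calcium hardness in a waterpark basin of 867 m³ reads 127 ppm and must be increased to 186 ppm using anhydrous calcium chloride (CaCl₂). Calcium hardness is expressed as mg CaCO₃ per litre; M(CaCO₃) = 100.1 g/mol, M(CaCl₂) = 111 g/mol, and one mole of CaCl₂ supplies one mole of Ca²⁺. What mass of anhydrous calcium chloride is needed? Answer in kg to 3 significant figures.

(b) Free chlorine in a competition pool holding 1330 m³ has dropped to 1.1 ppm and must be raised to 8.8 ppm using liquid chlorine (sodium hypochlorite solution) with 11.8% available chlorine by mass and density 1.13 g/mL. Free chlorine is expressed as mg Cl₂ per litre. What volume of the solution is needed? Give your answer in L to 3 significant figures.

(a) 56.7 kg; (b) 76.8 L

(a) Volume: 867 m³ = 867,000 L.
(a) Hardness to add: (186 − 127) = 59 mg/L as CaCO₃ × 867,000 L = 51,150 g as CaCO₃.
(a) Moles of Ca²⁺ (1 mol Ca²⁺ ≡ 1 mol CaCO₃): 51,150 / 100.1 g/mol = 511 mol.
(a) Mass of CaCl₂: 511 × 111 = 56,720 g.

(b) Volume: 1330 m³ = 1,330,000 L.
(b) Chlorine deficit: 8.8 − 1.1 = 7.7 ppm = 7.7 mg/L as Cl₂.
(b) Cl₂ equivalent needed: 7.7 mg/L × 1,330,000 L = 10,240,000 mg = 10,240 g.
(b) Product at 11.8% available chlorine: 10,240 / 0.118 = 86,790 g.
(b) Volume at density 1.13 g/mL: 86,790 g ÷ 1.13 g/mL = 76,800 mL.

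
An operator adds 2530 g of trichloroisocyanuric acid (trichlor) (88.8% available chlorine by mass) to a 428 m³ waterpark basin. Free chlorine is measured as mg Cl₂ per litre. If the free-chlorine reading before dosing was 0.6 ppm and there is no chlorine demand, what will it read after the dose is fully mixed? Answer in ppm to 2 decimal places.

5.85 ppm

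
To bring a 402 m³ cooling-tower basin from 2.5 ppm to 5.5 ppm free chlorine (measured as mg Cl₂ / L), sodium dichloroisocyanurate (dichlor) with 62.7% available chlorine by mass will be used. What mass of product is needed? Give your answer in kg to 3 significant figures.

Volume: 402 m³ = 402,000 L.
Chlorine deficit: 5.5 − 2.5 = 3 ppm = 3 mg/L as Cl₂.
Cl₂ equivalent needed: 3 mg/L × 402,000 L = 1,206,000 mg = 1206 g.
Product at 62.7% available chlorine: 1206 / 0.627 = 1923 g.

1.92 kg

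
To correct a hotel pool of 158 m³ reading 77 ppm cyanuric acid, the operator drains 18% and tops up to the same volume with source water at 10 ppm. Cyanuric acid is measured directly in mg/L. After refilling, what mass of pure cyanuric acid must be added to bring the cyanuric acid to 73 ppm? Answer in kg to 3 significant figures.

1.27 kg

Volume: 158 m³ = 158,000 L.
After draining 18% and refilling: 77 × 0.82 + 10 × 0.18 = 64.94 ppm.
Deficit to target: 73 − 64.94 = 8.06 mg/L.
Mass: 8.06 mg/L × 158,000 L = 1273 g cyanuric acid.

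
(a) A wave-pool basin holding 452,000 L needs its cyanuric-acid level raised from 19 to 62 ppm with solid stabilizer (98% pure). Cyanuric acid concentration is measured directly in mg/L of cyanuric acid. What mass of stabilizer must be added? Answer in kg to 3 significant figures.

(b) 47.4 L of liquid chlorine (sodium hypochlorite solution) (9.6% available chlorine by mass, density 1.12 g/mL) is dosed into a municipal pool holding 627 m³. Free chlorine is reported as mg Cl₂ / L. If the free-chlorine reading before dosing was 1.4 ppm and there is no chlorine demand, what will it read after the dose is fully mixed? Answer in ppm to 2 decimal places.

(a) CYA to add: (62 − 19) = 43 mg/L × 452,000 L = 19,440 g cyanuric acid.
(a) At 98% purity: 19,440 / 0.98 = 19,830 g product.

(b) Volume: 627 m³ = 627,000 L.
(b) Mass of solution: 47.4 L × 1000 mL/L × 1.12 g/mL = 53,090 g.
(b) Available chlorine delivered: 53,090 g × 0.096 = 5096 g as Cl₂.
(b) Concentration rise: 5096 g / 627,000 L = 8.128 mg/L = 8.13 ppm.
(b) Final FC: 1.4 + 8.13 = 9.53 ppm.

(a) 19.8 kg; (b) 9.53 ppm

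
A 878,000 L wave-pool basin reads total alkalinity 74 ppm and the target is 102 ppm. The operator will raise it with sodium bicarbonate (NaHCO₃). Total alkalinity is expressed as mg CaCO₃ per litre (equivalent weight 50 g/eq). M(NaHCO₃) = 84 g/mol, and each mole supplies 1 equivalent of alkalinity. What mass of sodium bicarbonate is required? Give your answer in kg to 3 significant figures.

41.3 kg

Alkalinity to add: (102 − 74) = 28 mg/L as CaCO₃ × 878,000 L = 24,580 g as CaCO₃.
Equivalents: 24,580 g ÷ 50 g/eq = 491.7 eq.
NaHCO₃ supplies 1 eq per mole → 491.7 mol.
Mass: 491.7 mol × 84 g/mol = 41,300 g.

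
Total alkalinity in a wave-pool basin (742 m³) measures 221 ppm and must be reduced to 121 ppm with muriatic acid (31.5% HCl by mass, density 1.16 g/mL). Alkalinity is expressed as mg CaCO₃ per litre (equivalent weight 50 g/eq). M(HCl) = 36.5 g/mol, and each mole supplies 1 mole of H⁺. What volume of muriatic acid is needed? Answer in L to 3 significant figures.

148 L

Volume: 742 m³ = 742,000 L.
Alkalinity to neutralize: (221 − 121) = 100 mg/L as CaCO₃ × 742,000 L = 74,200 g as CaCO₃.
Equivalents of H⁺ required: 74,200 ÷ 50 g/eq = 1484 eq = 1484 mol HCl.
Mass of HCl: 1484 × 36.5 = 54,170 g.
Mass of 31.5% solution: 54,170 / 0.315 = 172,000 g.
Volume: 172,000 g ÷ 1.16 g/mL = 148,200 mL.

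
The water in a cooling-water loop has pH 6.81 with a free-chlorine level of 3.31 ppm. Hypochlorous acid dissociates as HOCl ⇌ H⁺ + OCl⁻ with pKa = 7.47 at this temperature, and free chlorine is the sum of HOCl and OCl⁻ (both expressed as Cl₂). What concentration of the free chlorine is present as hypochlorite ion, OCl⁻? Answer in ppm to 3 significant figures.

[OCl⁻]/[HOCl] = 10^(pH − pKa) = 10^(6.81 − 7.47) = 10^-0.66 = 0.2188.
Fraction as HOCl = 1 / (1 + 0.2188) = 0.8205.
OCl⁻ = (1 − 0.8205) × 3.31 ppm = 0.5942 ppm.

0.594 ppm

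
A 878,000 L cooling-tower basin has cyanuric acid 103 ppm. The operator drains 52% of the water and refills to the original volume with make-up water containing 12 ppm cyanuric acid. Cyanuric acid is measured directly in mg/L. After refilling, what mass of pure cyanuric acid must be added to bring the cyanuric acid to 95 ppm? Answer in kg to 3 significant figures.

After draining 52% and refilling: 103 × 0.48 + 12 × 0.52 = 55.68 ppm.
Deficit to target: 95 − 55.68 = 39.32 mg/L.
Mass: 39.32 mg/L × 878,000 L = 34,520 g cyanuric acid.

34.5 kg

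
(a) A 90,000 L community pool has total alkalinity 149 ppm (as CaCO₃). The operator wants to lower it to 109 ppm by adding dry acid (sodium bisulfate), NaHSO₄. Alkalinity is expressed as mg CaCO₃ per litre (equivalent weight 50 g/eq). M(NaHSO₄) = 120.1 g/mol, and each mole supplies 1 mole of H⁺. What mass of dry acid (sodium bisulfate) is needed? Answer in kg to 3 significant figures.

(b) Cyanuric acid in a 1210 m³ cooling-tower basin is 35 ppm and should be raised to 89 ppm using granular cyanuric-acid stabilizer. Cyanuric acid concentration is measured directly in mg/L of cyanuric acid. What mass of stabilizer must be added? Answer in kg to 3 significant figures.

(a) Alkalinity to neutralize: (149 − 109) = 40 mg/L as CaCO₃ × 90,000 L = 3600 g as CaCO₃.
(a) Equivalents of H⁺ required: 3600 ÷ 50 g/eq = 72 eq = 72 mol NaHSO₄.
(a) Mass of NaHSO₄: 72 × 120.1 = 8647 g.

(b) Volume: 1210 m³ = 1,210,000 L.
(b) CYA to add: (89 − 35) = 54 mg/L × 1,210,000 L = 65,340 g cyanuric acid.

(a) 8.65 kg; (b) 65.3 kg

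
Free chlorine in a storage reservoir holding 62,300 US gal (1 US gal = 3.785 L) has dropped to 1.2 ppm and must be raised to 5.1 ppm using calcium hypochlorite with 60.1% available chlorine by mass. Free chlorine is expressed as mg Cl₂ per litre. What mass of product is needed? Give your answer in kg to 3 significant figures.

Volume: 62,300 US gal × 3.785 L/gal = 235,806 L.
Chlorine deficit: 5.1 − 1.2 = 3.9 ppm = 3.9 mg/L as Cl₂.
Cl₂ equivalent needed: 3.9 mg/L × 235,806 L = 919,600 mg = 919.6 g.
Product at 60.1% available chlorine: 919.6 / 0.601 = 1530 g.

1.53 kg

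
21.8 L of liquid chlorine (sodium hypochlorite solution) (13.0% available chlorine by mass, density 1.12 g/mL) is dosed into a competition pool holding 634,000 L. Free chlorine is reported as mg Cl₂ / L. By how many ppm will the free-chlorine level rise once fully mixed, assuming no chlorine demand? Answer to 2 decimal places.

5.01 ppm

Mass of solution: 21.8 L × 1000 mL/L × 1.12 g/mL = 24,420 g.
Available chlorine delivered: 24,420 g × 0.13 = 3174 g as Cl₂.
Concentration rise: 3174 g / 634,000 L = 5.006 mg/L = 5.01 ppm.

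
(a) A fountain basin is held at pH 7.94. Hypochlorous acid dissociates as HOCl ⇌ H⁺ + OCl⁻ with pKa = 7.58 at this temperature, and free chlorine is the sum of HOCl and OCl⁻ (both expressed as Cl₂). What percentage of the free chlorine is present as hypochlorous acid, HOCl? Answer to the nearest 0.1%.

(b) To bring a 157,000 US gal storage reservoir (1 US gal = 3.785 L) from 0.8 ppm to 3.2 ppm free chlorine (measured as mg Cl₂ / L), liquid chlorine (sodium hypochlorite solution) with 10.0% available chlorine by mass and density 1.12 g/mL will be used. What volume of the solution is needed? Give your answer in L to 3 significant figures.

(a) [OCl⁻]/[HOCl] = 10^(pH − pKa) = 10^(7.94 − 7.58) = 10^0.36 = 2.291.
(a) Fraction as HOCl = 1 / (1 + 2.291) = 0.3039.

(b) Volume: 157,000 US gal × 3.785 L/gal = 594,245 L.
(b) Chlorine deficit: 3.2 − 0.8 = 2.4 ppm = 2.4 mg/L as Cl₂.
(b) Cl₂ equivalent needed: 2.4 mg/L × 594,245 L = 1,426,000 mg = 1426 g.
(b) Product at 10.0% available chlorine: 1426 / 0.1 = 14,260 g.
(b) Volume at density 1.12 g/mL: 14,260 g ÷ 1.12 g/mL = 12,730 mL.

(a) 30.4%; (b) 12.7 L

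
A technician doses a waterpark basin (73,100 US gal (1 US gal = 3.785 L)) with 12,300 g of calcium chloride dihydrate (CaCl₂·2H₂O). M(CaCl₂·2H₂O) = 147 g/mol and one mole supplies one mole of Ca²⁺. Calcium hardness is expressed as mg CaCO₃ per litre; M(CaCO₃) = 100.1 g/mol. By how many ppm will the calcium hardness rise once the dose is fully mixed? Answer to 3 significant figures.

Volume: 73,100 US gal × 3.785 L/gal = 276,684 L.
Moles of Ca²⁺: 12,300 g ÷ 147 g/mol = 83.67 mol.
As CaCO₃: 83.67 mol × 100.1 g/mol = 8376 g.
Rise: 8376 g / 276,684 L × 1000 = 30.27 mg/L.

30.3 ppm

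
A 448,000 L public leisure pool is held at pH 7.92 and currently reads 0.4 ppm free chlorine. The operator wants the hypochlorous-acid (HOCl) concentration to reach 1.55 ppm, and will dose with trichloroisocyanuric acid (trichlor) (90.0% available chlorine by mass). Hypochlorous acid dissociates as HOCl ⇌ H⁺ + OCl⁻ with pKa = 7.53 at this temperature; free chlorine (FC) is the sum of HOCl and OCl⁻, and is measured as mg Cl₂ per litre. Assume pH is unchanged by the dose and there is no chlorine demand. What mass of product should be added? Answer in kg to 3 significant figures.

2.47 kg

[OCl⁻]/[HOCl] = 10^(pH − pKa) = 10^(7.92 − 7.53) = 2.455; fraction as HOCl = 1/(1 + 2.455) = 0.2895.
Free chlorine required for 1.55 ppm HOCl: 1.55 / 0.2895 = 5.355 ppm.
FC to add: 5.355 − 0.4 = 4.955 mg/L as Cl₂.
Cl₂ equivalent: 4.955 mg/L × 448,000 L = 2220 g.
Product at 90.0% available Cl: 2220 / 0.9 = 2466 g.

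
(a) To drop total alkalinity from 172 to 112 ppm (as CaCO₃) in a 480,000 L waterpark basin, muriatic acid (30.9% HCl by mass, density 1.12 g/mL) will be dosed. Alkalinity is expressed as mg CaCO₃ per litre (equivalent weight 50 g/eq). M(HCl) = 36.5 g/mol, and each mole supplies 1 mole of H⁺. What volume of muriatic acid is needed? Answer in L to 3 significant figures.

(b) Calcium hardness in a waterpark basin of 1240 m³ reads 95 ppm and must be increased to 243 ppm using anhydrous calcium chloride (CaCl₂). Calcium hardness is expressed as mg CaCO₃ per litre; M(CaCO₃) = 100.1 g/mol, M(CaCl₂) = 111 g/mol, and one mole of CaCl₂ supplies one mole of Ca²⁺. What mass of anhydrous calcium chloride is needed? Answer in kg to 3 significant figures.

(a) Alkalinity to neutralize: (172 − 112) = 60 mg/L as CaCO₃ × 480,000 L = 28,800 g as CaCO₃.
(a) Equivalents of H⁺ required: 28,800 ÷ 50 g/eq = 576 eq = 576 mol HCl.
(a) Mass of HCl: 576 × 36.5 = 21,020 g.
(a) Mass of 30.9% solution: 21,020 / 0.309 = 68,040 g.
(a) Volume: 68,040 g ÷ 1.12 g/mL = 60,750 mL.

(b) Volume: 1240 m³ = 1,240,000 L.
(b) Hardness to add: (243 − 95) = 148 mg/L as CaCO₃ × 1,240,000 L = 183,500 g as CaCO₃.
(b) Moles of Ca²⁺ (1 mol Ca²⁺ ≡ 1 mol CaCO₃): 183,500 / 100.1 g/mol = 1833 mol.
(b) Mass of CaCl₂: 1833 × 111 = 203,500 g.

(a) 60.7 L; (b) 204 kg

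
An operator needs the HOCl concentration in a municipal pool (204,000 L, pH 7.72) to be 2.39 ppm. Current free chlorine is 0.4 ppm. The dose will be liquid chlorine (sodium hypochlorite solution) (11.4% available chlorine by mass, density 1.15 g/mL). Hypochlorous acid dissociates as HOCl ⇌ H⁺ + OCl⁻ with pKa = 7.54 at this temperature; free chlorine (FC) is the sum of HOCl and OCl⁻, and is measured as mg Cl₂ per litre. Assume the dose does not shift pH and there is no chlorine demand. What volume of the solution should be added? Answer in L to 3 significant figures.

[OCl⁻]/[HOCl] = 10^(pH − pKa) = 10^(7.72 − 7.54) = 1.514; fraction as HOCl = 1/(1 + 1.514) = 0.3978.
Free chlorine required for 2.39 ppm HOCl: 2.39 / 0.3978 = 6.007 ppm.
FC to add: 6.007 − 0.4 = 5.607 mg/L as Cl₂.
Cl₂ equivalent: 5.607 mg/L × 204,000 L = 1144 g.
Product at 11.4% available Cl: 1144 / 0.114 = 10,030 g.
Volume: 10,030 g ÷ 1.15 g/mL = 8725 mL.

8.73 L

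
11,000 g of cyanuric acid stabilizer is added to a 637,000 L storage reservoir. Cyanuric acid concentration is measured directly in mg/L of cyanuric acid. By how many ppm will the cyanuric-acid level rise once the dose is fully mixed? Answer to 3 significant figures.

17.3 ppm

Rise: 11,000 g / 637,000 L × 1000 = 17.27 mg/L.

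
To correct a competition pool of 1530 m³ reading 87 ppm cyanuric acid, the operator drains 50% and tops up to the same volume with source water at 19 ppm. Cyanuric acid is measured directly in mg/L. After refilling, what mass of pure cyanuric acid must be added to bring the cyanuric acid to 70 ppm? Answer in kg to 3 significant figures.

Volume: 1530 m³ = 1,530,000 L.
After draining 50% and refilling: 87 × 0.50 + 19 × 0.50 = 53 ppm.
Deficit to target: 70 − 53 = 17 mg/L.
Mass: 17 mg/L × 1,530,000 L = 26,010 g cyanuric acid.

26.0 kg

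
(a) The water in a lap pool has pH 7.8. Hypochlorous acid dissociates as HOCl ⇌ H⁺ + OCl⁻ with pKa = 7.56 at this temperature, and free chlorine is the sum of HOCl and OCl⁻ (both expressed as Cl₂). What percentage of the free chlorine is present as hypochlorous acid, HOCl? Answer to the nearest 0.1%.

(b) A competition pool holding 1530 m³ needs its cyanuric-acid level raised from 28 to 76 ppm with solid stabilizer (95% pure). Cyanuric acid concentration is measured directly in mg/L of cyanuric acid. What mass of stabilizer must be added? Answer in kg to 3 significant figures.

(a) 36.5%; (b) 77.3 kg

(a) [OCl⁻]/[HOCl] = 10^(pH − pKa) = 10^(7.8 − 7.56) = 10^0.24 = 1.738.
(a) Fraction as HOCl = 1 / (1 + 1.738) = 0.3653.

(b) Volume: 1530 m³ = 1,530,000 L.
(b) CYA to add: (76 − 28) = 48 mg/L × 1,530,000 L = 73,440 g cyanuric acid.
(b) At 95% purity: 73,440 / 0.95 = 77,310 g product.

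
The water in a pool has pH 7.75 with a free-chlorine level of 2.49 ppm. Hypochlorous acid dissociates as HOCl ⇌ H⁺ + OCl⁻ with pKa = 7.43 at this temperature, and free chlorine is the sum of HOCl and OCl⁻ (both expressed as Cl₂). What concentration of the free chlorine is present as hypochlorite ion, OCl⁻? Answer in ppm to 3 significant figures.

1.68 ppm

[OCl⁻]/[HOCl] = 10^(pH − pKa) = 10^(7.75 − 7.43) = 10^0.32 = 2.089.
Fraction as HOCl = 1 / (1 + 2.089) = 0.3237.
OCl⁻ = (1 − 0.3237) × 2.49 ppm = 1.684 ppm.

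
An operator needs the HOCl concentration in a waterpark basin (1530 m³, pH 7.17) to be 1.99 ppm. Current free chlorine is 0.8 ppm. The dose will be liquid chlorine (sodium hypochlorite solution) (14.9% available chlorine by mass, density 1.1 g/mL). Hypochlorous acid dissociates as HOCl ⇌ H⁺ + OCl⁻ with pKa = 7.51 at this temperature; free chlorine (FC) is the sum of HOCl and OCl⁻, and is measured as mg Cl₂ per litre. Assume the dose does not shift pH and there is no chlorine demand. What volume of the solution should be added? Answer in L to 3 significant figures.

19.6 L

Volume: 1530 m³ = 1,530,000 L.
[OCl⁻]/[HOCl] = 10^(pH − pKa) = 10^(7.17 − 7.51) = 0.4571; fraction as HOCl = 1/(1 + 0.4571) = 0.6863.
Free chlorine required for 1.99 ppm HOCl: 1.99 / 0.6863 = 2.9 ppm.
FC to add: 2.9 − 0.8 = 2.1 mg/L as Cl₂.
Cl₂ equivalent: 2.1 mg/L × 1,530,000 L = 3212 g.
Product at 14.9% available Cl: 3212 / 0.149 = 21,560 g.
Volume: 21,560 g ÷ 1.1 g/mL = 19,600 mL.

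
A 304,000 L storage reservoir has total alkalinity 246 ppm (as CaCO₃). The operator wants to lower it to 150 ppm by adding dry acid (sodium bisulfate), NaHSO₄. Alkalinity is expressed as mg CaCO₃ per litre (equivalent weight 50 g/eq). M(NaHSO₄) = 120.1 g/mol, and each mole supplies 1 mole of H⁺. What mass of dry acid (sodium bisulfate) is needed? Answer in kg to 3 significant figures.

Alkalinity to neutralize: (246 − 150) = 96 mg/L as CaCO₃ × 304,000 L = 29,180 g as CaCO₃.
Equivalents of H⁺ required: 29,180 ÷ 50 g/eq = 583.7 eq = 583.7 mol NaHSO₄.
Mass of NaHSO₄: 583.7 × 120.1 = 70,100 g.

70.1 kg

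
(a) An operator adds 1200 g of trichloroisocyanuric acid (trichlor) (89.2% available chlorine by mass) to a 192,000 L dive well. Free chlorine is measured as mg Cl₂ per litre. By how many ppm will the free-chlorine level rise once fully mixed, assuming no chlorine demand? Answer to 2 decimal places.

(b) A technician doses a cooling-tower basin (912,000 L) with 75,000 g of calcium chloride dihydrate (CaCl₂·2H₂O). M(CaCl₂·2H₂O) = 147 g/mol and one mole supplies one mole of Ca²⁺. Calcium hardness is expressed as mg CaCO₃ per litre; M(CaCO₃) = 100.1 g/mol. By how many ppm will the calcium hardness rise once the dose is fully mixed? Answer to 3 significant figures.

(a) 5.58 ppm; (b) 56.0 ppm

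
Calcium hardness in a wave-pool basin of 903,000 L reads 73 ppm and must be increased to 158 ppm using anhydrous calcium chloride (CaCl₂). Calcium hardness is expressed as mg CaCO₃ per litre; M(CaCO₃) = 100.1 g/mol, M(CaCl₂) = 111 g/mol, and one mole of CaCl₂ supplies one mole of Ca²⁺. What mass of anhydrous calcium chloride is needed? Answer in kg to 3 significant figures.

85.1 kg

Hardness to add: (158 − 73) = 85 mg/L as CaCO₃ × 903,000 L = 76,760 g as CaCO₃.
Moles of Ca²⁺ (1 mol Ca²⁺ ≡ 1 mol CaCO₃): 76,760 / 100.1 g/mol = 766.8 mol.
Mass of CaCl₂: 766.8 × 111 = 85,110 g.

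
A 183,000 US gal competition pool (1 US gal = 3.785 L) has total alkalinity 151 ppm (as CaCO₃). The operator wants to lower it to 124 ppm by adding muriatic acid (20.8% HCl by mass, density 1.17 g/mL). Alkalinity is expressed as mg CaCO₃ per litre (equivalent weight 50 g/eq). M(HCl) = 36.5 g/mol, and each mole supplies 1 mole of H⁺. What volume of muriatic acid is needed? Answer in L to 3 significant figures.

56.1 L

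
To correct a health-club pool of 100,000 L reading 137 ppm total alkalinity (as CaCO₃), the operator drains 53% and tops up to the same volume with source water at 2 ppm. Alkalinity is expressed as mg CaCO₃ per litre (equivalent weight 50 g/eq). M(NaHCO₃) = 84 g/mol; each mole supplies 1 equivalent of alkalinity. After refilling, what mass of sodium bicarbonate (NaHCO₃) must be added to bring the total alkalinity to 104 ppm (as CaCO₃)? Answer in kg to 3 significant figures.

6.48 kg

After draining 53% and refilling: 137 × 0.47 + 2 × 0.53 = 65.45 ppm.
Deficit to target: 104 − 65.45 = 38.55 mg/L.
As CaCO₃: 38.55 mg/L × 100,000 L = 3855 g; ÷ 50 g/eq ÷ 1 = 77.1 mol NaHCO₃.
Mass: 77.1 × 84 = 6476 g.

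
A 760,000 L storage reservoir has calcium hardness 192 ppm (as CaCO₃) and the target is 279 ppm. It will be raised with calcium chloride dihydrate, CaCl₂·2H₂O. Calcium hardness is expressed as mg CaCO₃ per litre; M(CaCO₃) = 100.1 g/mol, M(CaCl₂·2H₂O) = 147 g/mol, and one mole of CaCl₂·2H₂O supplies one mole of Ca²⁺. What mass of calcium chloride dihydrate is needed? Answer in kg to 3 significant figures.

97.1 kg

Hardness to add: (279 − 192) = 87 mg/L as CaCO₃ × 760,000 L = 66,120 g as CaCO₃.
Moles of Ca²⁺ (1 mol Ca²⁺ ≡ 1 mol CaCO₃): 66,120 / 100.1 g/mol = 660.5 mol.
Mass of CaCl₂·2H₂O: 660.5 × 147 = 97,100 g.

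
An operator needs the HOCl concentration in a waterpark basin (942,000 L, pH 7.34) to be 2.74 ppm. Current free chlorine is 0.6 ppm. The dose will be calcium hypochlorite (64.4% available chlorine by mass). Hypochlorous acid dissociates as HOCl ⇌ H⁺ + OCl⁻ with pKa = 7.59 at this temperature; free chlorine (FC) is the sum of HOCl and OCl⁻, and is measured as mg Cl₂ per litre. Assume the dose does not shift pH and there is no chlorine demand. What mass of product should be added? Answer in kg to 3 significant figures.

[OCl⁻]/[HOCl] = 10^(pH − pKa) = 10^(7.34 − 7.59) = 0.5623; fraction as HOCl = 1/(1 + 0.5623) = 0.6401.
Free chlorine required for 2.74 ppm HOCl: 2.74 / 0.6401 = 4.281 ppm.
FC to add: 4.281 − 0.6 = 3.681 mg/L as Cl₂.
Cl₂ equivalent: 3.681 mg/L × 942,000 L = 3467 g.
Product at 64.4% available Cl: 3467 / 0.644 = 5384 g.

5.38 kg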